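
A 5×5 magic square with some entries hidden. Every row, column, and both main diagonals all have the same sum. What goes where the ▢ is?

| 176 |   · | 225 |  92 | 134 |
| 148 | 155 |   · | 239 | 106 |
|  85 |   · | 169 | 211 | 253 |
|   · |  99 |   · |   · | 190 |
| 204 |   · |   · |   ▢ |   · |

Anti-diagonal is complete and sums to 845; that is the magic constant.
Using row 1: 176 + 225 + 92 + 134 + ? → (1,2) = 845 − 627 = 218.
Row 2 must total 845; the given cells sum to 648, so (2,3) = 197.
From row 3, 845 − (85 + 169 + 211 + 253) gives (3,2) = 127.
Column 1 must total 845; the given cells sum to 613, so (4,1) = 232.
Column 2: 218 + 155 + 127 + 99 + ? = 845, so (5,2) = 246.
The remaining cell in column 5 is (5,5) = 845 − 683 = 162.
The remaining cell in main diagonal is (4,4) = 845 − 662 = 183.
The remaining cell in row 4 is (4,3) = 845 − 704 = 141.
From column 3, 845 − (225 + 197 + 169 + 141) gives (5,3) = 113.
Column 4 needs 845; the known cells sum to 725, so (5,4) = 120.

120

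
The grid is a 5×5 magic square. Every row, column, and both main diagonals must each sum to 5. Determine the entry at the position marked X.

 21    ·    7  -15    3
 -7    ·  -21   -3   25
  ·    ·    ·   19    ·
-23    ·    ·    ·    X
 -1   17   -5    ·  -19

Row 1 needs 5; the known cells sum to 16, so (1,2) = -11.
Using row 2: -7 + (-21) + (-3) + 25 + ? → (2,2) = 5 − (-6) = 11.
Row 5 must total 5; the given cells sum to -8, so (5,4) = 13.
From column 1, 5 − (21 + (-7) + (-23) + (-1)) gives (3,1) = 15.
Column 4: -15 + (-3) + 19 + 13 + ? = 5, so (4,4) = -9.
Main diagonal: 21 + 11 + (-9) + (-19) + ? = 5, so (3,3) = 1.
Anti-diagonal: 3 + (-3) + 1 + (-1) + ? = 5, so (4,2) = 5.
Using column 2: -11 + 11 + 5 + 17 + ? → (3,2) = 5 − 22 = -17.
Column 3 needs 5; the known cells sum to -18, so (4,3) = 23.
From row 3, 5 − (15 + (-17) + 1 + 19) gives (3,5) = -13.
Row 4: -23 + 5 + 23 + (-9) + ? = 5, so (4,5) = 9.

9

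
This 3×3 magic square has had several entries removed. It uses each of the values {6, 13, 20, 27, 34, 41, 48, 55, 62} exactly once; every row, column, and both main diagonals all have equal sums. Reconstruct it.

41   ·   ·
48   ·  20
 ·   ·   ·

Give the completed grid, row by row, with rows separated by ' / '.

The 9 entries sum to 306, so each line sums to 306/3 = 102.
Row 2 must total 102; the given cells sum to 68, so (2,2) = 34.
Using column 1: 41 + 48 + ? → (3,1) = 102 − 89 = 13.
Main diagonal: 41 + 34 + ? = 102, so (3,3) = 27.
Anti-diagonal needs 102; the known cells sum to 47, so (1,3) = 55.
Row 1: 41 + 55 + ? = 102, so (1,2) = 6.
Row 3 must total 102; the given cells sum to 40, so (3,2) = 62.

41 6 55 / 48 34 20 / 13 62 27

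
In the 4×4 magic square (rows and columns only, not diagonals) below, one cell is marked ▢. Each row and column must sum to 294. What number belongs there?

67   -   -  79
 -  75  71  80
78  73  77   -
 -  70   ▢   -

74

From row 2, 294 − (75 + 71 + 80) gives (2,1) = 68.
Using row 3: 78 + 73 + 77 + ? → (3,4) = 294 − 228 = 66.
Column 1 must total 294; the given cells sum to 213, so (4,1) = 81.
The remaining cell in column 2 is (1,2) = 294 − 218 = 76.
The remaining cell in column 4 is (4,4) = 294 − 225 = 69.
Row 1 needs 294; the known cells sum to 222, so (1,3) = 72.
Row 4: 81 + 70 + 69 + ? = 294, so (4,3) = 74.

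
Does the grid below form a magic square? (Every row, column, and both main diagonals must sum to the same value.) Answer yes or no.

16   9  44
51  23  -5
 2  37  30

Row 1: 16 + 9 + 44 = 69.
Row 2: 51 + 23 + (-5) = 69.
Row 3: 2 + 37 + 30 = 69.
Column 1: 16 + 51 + 2 = 69.
Column 2: 9 + 23 + 37 = 69.
Column 3: 44 + (-5) + 30 = 69.
Main diagonal: 16 + 23 + 30 = 69.
Anti-diagonal: 44 + 23 + 2 = 69.
All lines sum to 69.

Yes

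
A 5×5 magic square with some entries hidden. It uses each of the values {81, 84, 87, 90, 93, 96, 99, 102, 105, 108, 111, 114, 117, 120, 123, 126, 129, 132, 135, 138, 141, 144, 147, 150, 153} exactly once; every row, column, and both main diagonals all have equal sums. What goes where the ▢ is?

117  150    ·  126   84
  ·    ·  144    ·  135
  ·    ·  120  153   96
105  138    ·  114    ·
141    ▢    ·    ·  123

The 25 entries sum to 2925, so each line sums to 2925/5 = 585.
Using row 1: 117 + 150 + 126 + 84 + ? → (1,3) = 585 − 477 = 108.
Column 5 needs 585; the known cells sum to 438, so (4,5) = 147.
Main diagonal: 117 + 120 + 114 + 123 + ? = 585, so (2,2) = 111.
Anti-diagonal must total 585; the given cells sum to 483, so (2,4) = 102.
The remaining cell in row 2 is (2,1) = 585 − 492 = 93.
The remaining cell in row 4 is (4,3) = 585 − 504 = 81.
From column 1, 585 − (117 + 93 + 105 + 141) gives (3,1) = 129.
Column 3: 108 + 144 + 120 + 81 + ? = 585, so (5,3) = 132.
Column 4 needs 585; the known cells sum to 495, so (5,4) = 90.
The remaining cell in row 3 is (3,2) = 585 − 498 = 87.
The remaining cell in row 5 is (5,2) = 585 − 486 = 99.

99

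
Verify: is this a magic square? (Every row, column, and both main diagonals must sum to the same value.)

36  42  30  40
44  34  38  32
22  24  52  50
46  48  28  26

Yes

Row 1: 36 + 42 + 30 + 40 = 148.
Row 2: 44 + 34 + 38 + 32 = 148.
Row 3: 22 + 24 + 52 + 50 = 148.
Row 4: 46 + 48 + 28 + 26 = 148.
Column 1: 36 + 44 + 22 + 46 = 148.
Column 2: 42 + 34 + 24 + 48 = 148.
Column 3: 30 + 38 + 52 + 28 = 148.
Column 4: 40 + 32 + 50 + 26 = 148.
Main diagonal: 36 + 34 + 52 + 26 = 148.
Anti-diagonal: 40 + 38 + 24 + 46 = 148.
All lines sum to 148.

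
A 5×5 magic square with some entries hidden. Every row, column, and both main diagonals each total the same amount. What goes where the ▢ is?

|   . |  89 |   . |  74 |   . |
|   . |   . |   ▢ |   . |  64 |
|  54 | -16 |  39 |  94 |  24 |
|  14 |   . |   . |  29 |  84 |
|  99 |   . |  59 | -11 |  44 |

79

Row 3 is complete and sums to 195; that is the magic constant.
Row 5 needs 195; the known cells sum to 191, so (5,2) = 4.
Column 4: 74 + 94 + 29 + (-11) + ? = 195, so (2,4) = 9.
Column 5 needs 195; the known cells sum to 216, so (1,5) = -21.
Anti-diagonal must total 195; the given cells sum to 126, so (4,2) = 69.
The remaining cell in row 4 is (4,3) = 195 − 196 = -1.
The remaining cell in column 2 is (2,2) = 195 − 146 = 49.
Using main diagonal: 49 + 39 + 29 + 44 + ? → (1,1) = 195 − 161 = 34.
Using row 1: 34 + 89 + 74 + (-21) + ? → (1,3) = 195 − 176 = 19.
Column 1 needs 195; the known cells sum to 201, so (2,1) = -6.
Column 3: 19 + 39 + (-1) + 59 + ? = 195, so (2,3) = 79.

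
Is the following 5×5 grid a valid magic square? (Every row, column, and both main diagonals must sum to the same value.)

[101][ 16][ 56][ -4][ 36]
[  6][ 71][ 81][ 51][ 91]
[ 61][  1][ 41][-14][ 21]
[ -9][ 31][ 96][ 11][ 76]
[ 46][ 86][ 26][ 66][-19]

Row 1: 101 + 16 + 56 + (-4) + 36 = 205.
Row 2: 6 + 71 + 81 + 51 + 91 = 300.
Row 3: 61 + 1 + 41 + (-14) + 21 = 110.
Row 4: -9 + 31 + 96 + 11 + 76 = 205.
Row 5: 46 + 86 + 26 + 66 + (-19) = 205.
Column 1: 101 + 6 + 61 + (-9) + 46 = 205.
Column 2: 16 + 71 + 1 + 31 + 86 = 205.
Column 3: 56 + 81 + 41 + 96 + 26 = 300.
Column 4: -4 + 51 + (-14) + 11 + 66 = 110.
Column 5: 36 + 91 + 21 + 76 + (-19) = 205.
Main diagonal: 101 + 71 + 41 + 11 + (-19) = 205.
Anti-diagonal: 36 + 51 + 41 + 31 + 46 = 205.

No — row 1 sums to 205 but column 3 sums to 300.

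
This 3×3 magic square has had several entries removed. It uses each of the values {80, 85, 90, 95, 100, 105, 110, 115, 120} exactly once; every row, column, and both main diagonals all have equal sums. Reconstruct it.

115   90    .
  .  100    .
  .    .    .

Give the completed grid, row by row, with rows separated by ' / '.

115 90 95 / 80 100 120 / 105 110 85

The 9 entries sum to 900, so each line sums to 900/3 = 300.
The remaining cell in row 1 is (1,3) = 300 − 205 = 95.
The remaining cell in column 2 is (3,2) = 300 − 190 = 110.
From main diagonal, 300 − (115 + 100) gives (3,3) = 85.
From anti-diagonal, 300 − (95 + 100) gives (3,1) = 105.
Using column 1: 115 + 105 + ? → (2,1) = 300 − 220 = 80.
Using column 3: 95 + 85 + ? → (2,3) = 300 − 180 = 120.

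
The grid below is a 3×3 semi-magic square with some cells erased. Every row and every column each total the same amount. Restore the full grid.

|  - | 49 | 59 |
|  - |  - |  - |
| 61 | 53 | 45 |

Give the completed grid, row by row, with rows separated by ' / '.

51 49 59 / 47 57 55 / 61 53 45

Row 3 is already complete: 61 + 53 + 45 = 159, so that is the magic constant.
From row 1, 159 − (49 + 59) gives (1,1) = 51.
Column 1 must total 159; the given cells sum to 112, so (2,1) = 47.
Column 2 must total 159; the given cells sum to 102, so (2,2) = 57.
Column 3 must total 159; the given cells sum to 104, so (2,3) = 55.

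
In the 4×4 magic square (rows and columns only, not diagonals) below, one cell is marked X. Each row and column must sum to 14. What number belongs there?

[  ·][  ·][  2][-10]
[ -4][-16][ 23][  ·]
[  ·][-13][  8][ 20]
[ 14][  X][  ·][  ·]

26

Row 2 must total 14; the given cells sum to 3, so (2,4) = 11.
Row 3: -13 + 8 + 20 + ? = 14, so (3,1) = -1.
From column 1, 14 − (-4 + (-1) + 14) gives (1,1) = 5.
Column 3 must total 14; the given cells sum to 33, so (4,3) = -19.
The remaining cell in column 4 is (4,4) = 14 − 21 = -7.
Row 1 needs 14; the known cells sum to -3, so (1,2) = 17.
From row 4, 14 − (14 + (-19) + (-7)) gives (4,2) = 26.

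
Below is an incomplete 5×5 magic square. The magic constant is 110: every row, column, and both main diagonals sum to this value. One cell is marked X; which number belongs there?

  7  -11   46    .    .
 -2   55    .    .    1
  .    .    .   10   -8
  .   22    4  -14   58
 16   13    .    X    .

Using row 4: 22 + 4 + (-14) + 58 + ? → (4,1) = 110 − 70 = 40.
The remaining cell in column 1 is (3,1) = 110 − 61 = 49.
Column 2: -11 + 55 + 22 + 13 + ? = 110, so (3,2) = 31.
Row 3 must total 110; the given cells sum to 82, so (3,3) = 28.
From main diagonal, 110 − (7 + 55 + 28 + (-14)) gives (5,5) = 34.
Using column 5: 1 + (-8) + 58 + 34 + ? → (1,5) = 110 − 85 = 25.
Anti-diagonal needs 110; the known cells sum to 91, so (2,4) = 19.
Row 1 must total 110; the given cells sum to 67, so (1,4) = 43.
The remaining cell in row 2 is (2,3) = 110 − 73 = 37.
The remaining cell in column 3 is (5,3) = 110 − 115 = -5.
Column 4 must total 110; the given cells sum to 58, so (5,4) = 52.

52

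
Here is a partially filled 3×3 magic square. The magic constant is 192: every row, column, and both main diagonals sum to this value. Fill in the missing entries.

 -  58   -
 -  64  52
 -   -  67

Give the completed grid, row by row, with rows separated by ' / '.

61 58 73 / 76 64 52 / 55 70 67

From row 2, 192 − (64 + 52) gives (2,1) = 76.
From column 2, 192 − (58 + 64) gives (3,2) = 70.
The remaining cell in column 3 is (1,3) = 192 − 119 = 73.
Main diagonal must total 192; the given cells sum to 131, so (1,1) = 61.
Using anti-diagonal: 73 + 64 + ? → (3,1) = 192 − 137 = 55.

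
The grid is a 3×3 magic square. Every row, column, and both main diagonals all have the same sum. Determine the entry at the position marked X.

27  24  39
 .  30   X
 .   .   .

18

Row 1 is complete and sums to 90; that is the magic constant.
Using column 2: 24 + 30 + ? → (3,2) = 90 − 54 = 36.
Main diagonal: 27 + 30 + ? = 90, so (3,3) = 33.
Using anti-diagonal: 39 + 30 + ? → (3,1) = 90 − 69 = 21.
The remaining cell in column 1 is (2,1) = 90 − 48 = 42.
From column 3, 90 − (39 + 33) gives (2,3) = 18.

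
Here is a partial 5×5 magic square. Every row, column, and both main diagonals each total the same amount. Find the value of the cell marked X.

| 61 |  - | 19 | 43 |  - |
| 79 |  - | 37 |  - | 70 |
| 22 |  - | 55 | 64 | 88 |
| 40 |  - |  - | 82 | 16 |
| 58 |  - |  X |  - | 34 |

76

Column 1 is complete and sums to 260; that is the magic constant.
Row 3 needs 260; the known cells sum to 229, so (3,2) = 31.
Using column 5: 70 + 88 + 16 + 34 + ? → (1,5) = 260 − 208 = 52.
Main diagonal must total 260; the given cells sum to 232, so (2,2) = 28.
From row 1, 260 − (61 + 19 + 43 + 52) gives (1,2) = 85.
The remaining cell in row 2 is (2,4) = 260 − 214 = 46.
Column 4 needs 260; the known cells sum to 235, so (5,4) = 25.
The remaining cell in anti-diagonal is (4,2) = 260 − 211 = 49.
Row 4 needs 260; the known cells sum to 187, so (4,3) = 73.
The remaining cell in column 2 is (5,2) = 260 − 193 = 67.
Using column 3: 19 + 37 + 55 + 73 + ? → (5,3) = 260 − 184 = 76.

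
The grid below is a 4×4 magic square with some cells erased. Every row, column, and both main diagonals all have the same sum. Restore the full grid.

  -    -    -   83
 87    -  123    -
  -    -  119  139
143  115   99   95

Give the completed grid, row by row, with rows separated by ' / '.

Row 4 is already complete: 143 + 115 + 99 + 95 = 452, so that is the magic constant.
Column 3: 123 + 119 + 99 + ? = 452, so (1,3) = 111.
Column 4 must total 452; the given cells sum to 317, so (2,4) = 135.
Anti-diagonal needs 452; the known cells sum to 349, so (3,2) = 103.
Row 2: 87 + 123 + 135 + ? = 452, so (2,2) = 107.
The remaining cell in row 3 is (3,1) = 452 − 361 = 91.
Column 1 needs 452; the known cells sum to 321, so (1,1) = 131.
Using column 2: 107 + 103 + 115 + ? → (1,2) = 452 − 325 = 127.

131 127 111 83 / 87 107 123 135 / 91 103 119 139 / 143 115 99 95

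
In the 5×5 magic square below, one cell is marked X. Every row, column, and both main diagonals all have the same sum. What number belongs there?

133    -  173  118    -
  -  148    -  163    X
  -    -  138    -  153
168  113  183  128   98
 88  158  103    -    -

108

Row 4 is complete and sums to 690; that is the magic constant.
From column 3, 690 − (173 + 138 + 183 + 103) gives (2,3) = 93.
Main diagonal needs 690; the known cells sum to 547, so (5,5) = 143.
Anti-diagonal must total 690; the given cells sum to 502, so (1,5) = 188.
Row 1 needs 690; the known cells sum to 612, so (1,2) = 78.
From row 5, 690 − (88 + 158 + 103 + 143) gives (5,4) = 198.
Column 2 needs 690; the known cells sum to 497, so (3,2) = 193.
From column 4, 690 − (118 + 163 + 128 + 198) gives (3,4) = 83.
Column 5: 188 + 153 + 98 + 143 + ? = 690, so (2,5) = 108.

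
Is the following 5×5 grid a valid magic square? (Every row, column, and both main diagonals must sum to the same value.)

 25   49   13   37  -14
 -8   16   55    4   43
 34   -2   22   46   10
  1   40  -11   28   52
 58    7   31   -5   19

Yes

Row 1: 25 + 49 + 13 + 37 + (-14) = 110.
Row 2: -8 + 16 + 55 + 4 + 43 = 110.
Row 3: 34 + (-2) + 22 + 46 + 10 = 110.
Row 4: 1 + 40 + (-11) + 28 + 52 = 110.
Row 5: 58 + 7 + 31 + (-5) + 19 = 110.
Column 1: 25 + (-8) + 34 + 1 + 58 = 110.
Column 2: 49 + 16 + (-2) + 40 + 7 = 110.
Column 3: 13 + 55 + 22 + (-11) + 31 = 110.
Column 4: 37 + 4 + 46 + 28 + (-5) = 110.
Column 5: -14 + 43 + 10 + 52 + 19 = 110.
Main diagonal: 25 + 16 + 22 + 28 + 19 = 110.
Anti-diagonal: -14 + 4 + 22 + 40 + 58 = 110.
All lines sum to 110.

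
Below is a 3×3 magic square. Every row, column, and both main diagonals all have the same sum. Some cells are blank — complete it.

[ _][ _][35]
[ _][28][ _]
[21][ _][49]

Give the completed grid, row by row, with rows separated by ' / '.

Anti-diagonal is already complete: 35 + 28 + 21 = 84, so that is the magic constant.
Row 3: 21 + 49 + ? = 84, so (3,2) = 14.
Column 2 needs 84; the known cells sum to 42, so (1,2) = 42.
Using column 3: 35 + 49 + ? → (2,3) = 84 − 84 = 0.
The remaining cell in main diagonal is (1,1) = 84 − 77 = 7.
Row 2 needs 84; the known cells sum to 28, so (2,1) = 56.

7 42 35 / 56 28 0 / 21 14 49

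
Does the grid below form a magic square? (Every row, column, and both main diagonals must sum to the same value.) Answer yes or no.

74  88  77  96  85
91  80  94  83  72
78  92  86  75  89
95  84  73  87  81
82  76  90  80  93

Row 1: 74 + 88 + 77 + 96 + 85 = 420.
Row 2: 91 + 80 + 94 + 83 + 72 = 420.
Row 3: 78 + 92 + 86 + 75 + 89 = 420.
Row 4: 95 + 84 + 73 + 87 + 81 = 420.
Row 5: 82 + 76 + 90 + 80 + 93 = 421.
Column 1: 74 + 91 + 78 + 95 + 82 = 420.
Column 2: 88 + 80 + 92 + 84 + 76 = 420.
Column 3: 77 + 94 + 86 + 73 + 90 = 420.
Column 4: 96 + 83 + 75 + 87 + 80 = 421.
Column 5: 85 + 72 + 89 + 81 + 93 = 420.
Main diagonal: 74 + 80 + 86 + 87 + 93 = 420.
Anti-diagonal: 85 + 83 + 86 + 84 + 82 = 420.

No — column 4 sums to 421 but column 2 sums to 420.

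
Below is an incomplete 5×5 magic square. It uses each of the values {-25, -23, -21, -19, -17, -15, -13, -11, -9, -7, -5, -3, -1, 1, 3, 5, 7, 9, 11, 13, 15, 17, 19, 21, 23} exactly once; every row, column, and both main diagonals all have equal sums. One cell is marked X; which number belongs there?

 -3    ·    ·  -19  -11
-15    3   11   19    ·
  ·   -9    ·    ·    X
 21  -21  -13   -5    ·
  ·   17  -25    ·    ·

15

The 25 entries sum to -25, so each line sums to -25/5 = -5.
Row 2: -15 + 3 + 11 + 19 + ? = -5, so (2,5) = -23.
From row 4, -5 − (21 + (-21) + (-13) + (-5)) gives (4,5) = 13.
Column 2: 3 + (-9) + (-21) + 17 + ? = -5, so (1,2) = 5.
The remaining cell in row 1 is (1,3) = -5 − (-28) = 23.
Column 3 needs -5; the known cells sum to -4, so (3,3) = -1.
Main diagonal: -3 + 3 + (-1) + (-5) + ? = -5, so (5,5) = 1.
Anti-diagonal: -11 + 19 + (-1) + (-21) + ? = -5, so (5,1) = 9.
The remaining cell in row 5 is (5,4) = -5 − 2 = -7.
The remaining cell in column 1 is (3,1) = -5 − 12 = -17.
Column 4 needs -5; the known cells sum to -12, so (3,4) = 7.
Column 5: -11 + (-23) + 13 + 1 + ? = -5, so (3,5) = 15.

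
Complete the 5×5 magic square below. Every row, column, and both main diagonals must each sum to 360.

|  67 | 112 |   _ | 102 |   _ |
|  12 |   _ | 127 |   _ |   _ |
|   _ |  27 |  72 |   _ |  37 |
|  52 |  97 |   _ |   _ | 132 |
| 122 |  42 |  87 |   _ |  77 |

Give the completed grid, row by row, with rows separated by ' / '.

Using row 5: 122 + 42 + 87 + 77 + ? → (5,4) = 360 − 328 = 32.
Using column 1: 67 + 12 + 52 + 122 + ? → (3,1) = 360 − 253 = 107.
Column 2 needs 360; the known cells sum to 278, so (2,2) = 82.
The remaining cell in main diagonal is (4,4) = 360 − 298 = 62.
Row 3 needs 360; the known cells sum to 243, so (3,4) = 117.
Using row 4: 52 + 97 + 62 + 132 + ? → (4,3) = 360 − 343 = 17.
Using column 3: 127 + 72 + 17 + 87 + ? → (1,3) = 360 − 303 = 57.
Using column 4: 102 + 117 + 62 + 32 + ? → (2,4) = 360 − 313 = 47.
From anti-diagonal, 360 − (47 + 72 + 97 + 122) gives (1,5) = 22.
Row 2 must total 360; the given cells sum to 268, so (2,5) = 92.

67 112 57 102 22 / 12 82 127 47 92 / 107 27 72 117 37 / 52 97 17 62 132 / 122 42 87 32 77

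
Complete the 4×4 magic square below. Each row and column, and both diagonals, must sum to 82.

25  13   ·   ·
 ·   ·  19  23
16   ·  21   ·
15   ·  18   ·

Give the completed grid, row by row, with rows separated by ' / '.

25 13 24 20 / 26 14 19 23 / 16 28 21 17 / 15 27 18 22

Column 1 needs 82; the known cells sum to 56, so (2,1) = 26.
The remaining cell in column 3 is (1,3) = 82 − 58 = 24.
Row 1 must total 82; the given cells sum to 62, so (1,4) = 20.
Row 2: 26 + 19 + 23 + ? = 82, so (2,2) = 14.
Main diagonal must total 82; the given cells sum to 60, so (4,4) = 22.
From anti-diagonal, 82 − (20 + 19 + 15) gives (3,2) = 28.
Row 3: 16 + 28 + 21 + ? = 82, so (3,4) = 17.
Row 4 needs 82; the known cells sum to 55, so (4,2) = 27.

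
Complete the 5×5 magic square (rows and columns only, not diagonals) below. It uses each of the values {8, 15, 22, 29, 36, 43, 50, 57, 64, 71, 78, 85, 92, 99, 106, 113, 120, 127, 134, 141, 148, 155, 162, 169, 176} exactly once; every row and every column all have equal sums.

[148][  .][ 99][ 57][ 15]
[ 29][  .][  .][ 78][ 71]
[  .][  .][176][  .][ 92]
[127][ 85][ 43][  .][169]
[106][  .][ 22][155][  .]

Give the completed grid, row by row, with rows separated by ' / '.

The 25 entries sum to 2300, so each line sums to 2300/5 = 460.
Row 1: 148 + 99 + 57 + 15 + ? = 460, so (1,2) = 141.
Using row 4: 127 + 85 + 43 + 169 + ? → (4,4) = 460 − 424 = 36.
Column 1 needs 460; the known cells sum to 410, so (3,1) = 50.
The remaining cell in column 3 is (2,3) = 460 − 340 = 120.
Column 4 needs 460; the known cells sum to 326, so (3,4) = 134.
Column 5: 15 + 71 + 92 + 169 + ? = 460, so (5,5) = 113.
Row 2 must total 460; the given cells sum to 298, so (2,2) = 162.
Using row 3: 50 + 176 + 134 + 92 + ? → (3,2) = 460 − 452 = 8.
Row 5 must total 460; the given cells sum to 396, so (5,2) = 64.

148 141 99 57 15 / 29 162 120 78 71 / 50 8 176 134 92 / 127 85 43 36 169 / 106 64 22 155 113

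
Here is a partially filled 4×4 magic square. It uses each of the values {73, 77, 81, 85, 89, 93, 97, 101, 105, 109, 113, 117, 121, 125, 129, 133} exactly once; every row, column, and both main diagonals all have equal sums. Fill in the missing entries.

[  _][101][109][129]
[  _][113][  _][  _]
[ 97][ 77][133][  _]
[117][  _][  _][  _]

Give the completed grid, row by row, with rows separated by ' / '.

73 101 109 129 / 125 113 89 85 / 97 77 133 105 / 117 121 81 93

The 16 entries sum to 1648, so each line sums to 1648/4 = 412.
Row 1 needs 412; the known cells sum to 339, so (1,1) = 73.
Row 3: 97 + 77 + 133 + ? = 412, so (3,4) = 105.
Column 1 must total 412; the given cells sum to 287, so (2,1) = 125.
Using column 2: 101 + 113 + 77 + ? → (4,2) = 412 − 291 = 121.
Using main diagonal: 73 + 113 + 133 + ? → (4,4) = 412 − 319 = 93.
Anti-diagonal needs 412; the known cells sum to 323, so (2,3) = 89.
Row 2 must total 412; the given cells sum to 327, so (2,4) = 85.
The remaining cell in row 4 is (4,3) = 412 − 331 = 81.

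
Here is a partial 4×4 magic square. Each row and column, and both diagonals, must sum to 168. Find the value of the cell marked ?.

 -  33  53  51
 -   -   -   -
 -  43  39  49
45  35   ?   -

Using row 1: 33 + 53 + 51 + ? → (1,1) = 168 − 137 = 31.
Row 3: 43 + 39 + 49 + ? = 168, so (3,1) = 37.
From column 1, 168 − (31 + 37 + 45) gives (2,1) = 55.
Using column 2: 33 + 43 + 35 + ? → (2,2) = 168 − 111 = 57.
From main diagonal, 168 − (31 + 57 + 39) gives (4,4) = 41.
From anti-diagonal, 168 − (51 + 43 + 45) gives (2,3) = 29.
Using row 2: 55 + 57 + 29 + ? → (2,4) = 168 − 141 = 27.
Row 4 needs 168; the known cells sum to 121, so (4,3) = 47.

47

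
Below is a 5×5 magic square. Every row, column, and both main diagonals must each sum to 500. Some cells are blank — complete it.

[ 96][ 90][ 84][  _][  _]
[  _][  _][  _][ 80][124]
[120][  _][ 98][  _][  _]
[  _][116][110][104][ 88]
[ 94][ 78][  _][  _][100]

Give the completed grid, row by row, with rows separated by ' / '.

From row 4, 500 − (116 + 110 + 104 + 88) gives (4,1) = 82.
Column 1: 96 + 120 + 82 + 94 + ? = 500, so (2,1) = 108.
Main diagonal must total 500; the given cells sum to 398, so (2,2) = 102.
Anti-diagonal: 80 + 98 + 116 + 94 + ? = 500, so (1,5) = 112.
Row 1: 96 + 90 + 84 + 112 + ? = 500, so (1,4) = 118.
Row 2 needs 500; the known cells sum to 414, so (2,3) = 86.
Using column 2: 90 + 102 + 116 + 78 + ? → (3,2) = 500 − 386 = 114.
Column 3 needs 500; the known cells sum to 378, so (5,3) = 122.
The remaining cell in column 5 is (3,5) = 500 − 424 = 76.
Row 3 needs 500; the known cells sum to 408, so (3,4) = 92.
Row 5 must total 500; the given cells sum to 394, so (5,4) = 106.

96 90 84 118 112 / 108 102 86 80 124 / 120 114 98 92 76 / 82 116 110 104 88 / 94 78 122 106 100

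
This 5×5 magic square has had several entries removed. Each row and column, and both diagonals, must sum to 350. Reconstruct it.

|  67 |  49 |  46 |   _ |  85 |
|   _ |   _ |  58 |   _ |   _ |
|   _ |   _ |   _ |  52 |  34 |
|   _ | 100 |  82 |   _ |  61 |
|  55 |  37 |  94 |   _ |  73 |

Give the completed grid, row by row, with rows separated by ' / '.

67 49 46 103 85 / 79 76 58 40 97 / 106 88 70 52 34 / 43 100 82 64 61 / 55 37 94 91 73

Row 1 needs 350; the known cells sum to 247, so (1,4) = 103.
Using row 5: 55 + 37 + 94 + 73 + ? → (5,4) = 350 − 259 = 91.
From column 3, 350 − (46 + 58 + 82 + 94) gives (3,3) = 70.
Using column 5: 85 + 34 + 61 + 73 + ? → (2,5) = 350 − 253 = 97.
From anti-diagonal, 350 − (85 + 70 + 100 + 55) gives (2,4) = 40.
The remaining cell in column 4 is (4,4) = 350 − 286 = 64.
Main diagonal must total 350; the given cells sum to 274, so (2,2) = 76.
Row 2 must total 350; the given cells sum to 271, so (2,1) = 79.
Row 4 needs 350; the known cells sum to 307, so (4,1) = 43.
Using column 1: 67 + 79 + 43 + 55 + ? → (3,1) = 350 − 244 = 106.
Column 2 must total 350; the given cells sum to 262, so (3,2) = 88.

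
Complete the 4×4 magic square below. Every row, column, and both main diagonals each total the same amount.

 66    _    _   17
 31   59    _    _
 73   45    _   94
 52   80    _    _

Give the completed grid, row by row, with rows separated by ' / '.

66 38 101 17 / 31 59 108 24 / 73 45 10 94 / 52 80 3 87

Column 1 is already complete: 66 + 31 + 73 + 52 = 222, so that is the magic constant.
Row 3 needs 222; the known cells sum to 212, so (3,3) = 10.
Using column 2: 59 + 45 + 80 + ? → (1,2) = 222 − 184 = 38.
From main diagonal, 222 − (66 + 59 + 10) gives (4,4) = 87.
From anti-diagonal, 222 − (17 + 45 + 52) gives (2,3) = 108.
The remaining cell in row 1 is (1,3) = 222 − 121 = 101.
Row 2 needs 222; the known cells sum to 198, so (2,4) = 24.
Row 4 needs 222; the known cells sum to 219, so (4,3) = 3.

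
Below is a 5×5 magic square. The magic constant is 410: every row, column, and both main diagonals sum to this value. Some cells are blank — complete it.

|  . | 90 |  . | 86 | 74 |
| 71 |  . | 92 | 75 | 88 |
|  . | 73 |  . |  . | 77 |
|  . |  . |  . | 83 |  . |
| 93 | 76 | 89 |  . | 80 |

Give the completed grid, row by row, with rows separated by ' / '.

Row 2: 71 + 92 + 75 + 88 + ? = 410, so (2,2) = 84.
From row 5, 410 − (93 + 76 + 89 + 80) gives (5,4) = 72.
The remaining cell in column 2 is (4,2) = 410 − 323 = 87.
Using column 4: 86 + 75 + 83 + 72 + ? → (3,4) = 410 − 316 = 94.
Column 5: 74 + 88 + 77 + 80 + ? = 410, so (4,5) = 91.
Anti-diagonal needs 410; the known cells sum to 329, so (3,3) = 81.
Row 3 needs 410; the known cells sum to 325, so (3,1) = 85.
Main diagonal needs 410; the known cells sum to 328, so (1,1) = 82.
Row 1: 82 + 90 + 86 + 74 + ? = 410, so (1,3) = 78.
The remaining cell in column 1 is (4,1) = 410 − 331 = 79.
Column 3: 78 + 92 + 81 + 89 + ? = 410, so (4,3) = 70.

82 90 78 86 74 / 71 84 92 75 88 / 85 73 81 94 77 / 79 87 70 83 91 / 93 76 89 72 80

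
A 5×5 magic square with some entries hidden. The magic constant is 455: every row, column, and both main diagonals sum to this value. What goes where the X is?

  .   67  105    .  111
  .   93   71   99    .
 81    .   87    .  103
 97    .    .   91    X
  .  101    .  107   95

Using main diagonal: 93 + 87 + 91 + 95 + ? → (1,1) = 455 − 366 = 89.
Row 1: 89 + 67 + 105 + 111 + ? = 455, so (1,4) = 83.
Column 4: 83 + 99 + 91 + 107 + ? = 455, so (3,4) = 75.
The remaining cell in row 3 is (3,2) = 455 − 346 = 109.
Column 2 needs 455; the known cells sum to 370, so (4,2) = 85.
Anti-diagonal: 111 + 99 + 87 + 85 + ? = 455, so (5,1) = 73.
Using row 5: 73 + 101 + 107 + 95 + ? → (5,3) = 455 − 376 = 79.
From column 1, 455 − (89 + 81 + 97 + 73) gives (2,1) = 115.
The remaining cell in column 3 is (4,3) = 455 − 342 = 113.
Row 2: 115 + 93 + 71 + 99 + ? = 455, so (2,5) = 77.
The remaining cell in row 4 is (4,5) = 455 − 386 = 69.

69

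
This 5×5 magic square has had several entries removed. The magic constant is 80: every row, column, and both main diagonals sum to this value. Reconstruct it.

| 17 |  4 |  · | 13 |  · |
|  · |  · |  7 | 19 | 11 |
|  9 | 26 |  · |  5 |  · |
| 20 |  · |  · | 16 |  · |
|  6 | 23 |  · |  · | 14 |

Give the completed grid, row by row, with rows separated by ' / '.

17 4 21 13 25 / 28 15 7 19 11 / 9 26 18 5 22 / 20 12 24 16 8 / 6 23 10 27 14

The remaining cell in column 1 is (2,1) = 80 − 52 = 28.
Column 4 must total 80; the given cells sum to 53, so (5,4) = 27.
Row 2: 28 + 7 + 19 + 11 + ? = 80, so (2,2) = 15.
Row 5: 6 + 23 + 27 + 14 + ? = 80, so (5,3) = 10.
Column 2: 4 + 15 + 26 + 23 + ? = 80, so (4,2) = 12.
Main diagonal needs 80; the known cells sum to 62, so (3,3) = 18.
The remaining cell in anti-diagonal is (1,5) = 80 − 55 = 25.
Using row 1: 17 + 4 + 13 + 25 + ? → (1,3) = 80 − 59 = 21.
From row 3, 80 − (9 + 26 + 18 + 5) gives (3,5) = 22.
Column 3: 21 + 7 + 18 + 10 + ? = 80, so (4,3) = 24.
Column 5 must total 80; the given cells sum to 72, so (4,5) = 8.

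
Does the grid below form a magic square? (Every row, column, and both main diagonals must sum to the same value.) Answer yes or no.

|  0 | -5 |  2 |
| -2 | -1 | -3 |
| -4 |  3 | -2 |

Row 1: 0 + (-5) + 2 = -3.
Row 2: -2 + (-1) + (-3) = -6.
Row 3: -4 + 3 + (-2) = -3.
Column 1: 0 + (-2) + (-4) = -6.
Column 2: -5 + (-1) + 3 = -3.
Column 3: 2 + (-3) + (-2) = -3.
Main diagonal: 0 + (-1) + (-2) = -3.
Anti-diagonal: 2 + (-1) + (-4) = -3.

No — row 1 sums to -3 but column 1 sums to -6.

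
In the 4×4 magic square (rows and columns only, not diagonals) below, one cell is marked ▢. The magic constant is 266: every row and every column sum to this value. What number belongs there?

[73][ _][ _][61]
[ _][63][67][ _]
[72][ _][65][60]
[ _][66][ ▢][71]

Using row 3: 72 + 65 + 60 + ? → (3,2) = 266 − 197 = 69.
Column 2 must total 266; the given cells sum to 198, so (1,2) = 68.
The remaining cell in column 4 is (2,4) = 266 − 192 = 74.
Row 1: 73 + 68 + 61 + ? = 266, so (1,3) = 64.
The remaining cell in row 2 is (2,1) = 266 − 204 = 62.
The remaining cell in column 1 is (4,1) = 266 − 207 = 59.
Column 3 needs 266; the known cells sum to 196, so (4,3) = 70.

70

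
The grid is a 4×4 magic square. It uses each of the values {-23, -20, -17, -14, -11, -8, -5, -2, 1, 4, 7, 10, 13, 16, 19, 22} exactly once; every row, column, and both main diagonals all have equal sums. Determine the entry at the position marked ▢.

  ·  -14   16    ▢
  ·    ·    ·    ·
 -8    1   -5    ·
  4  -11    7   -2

The 16 entries sum to -8, so each line sums to -8/4 = -2.
From row 3, -2 − (-8 + 1 + (-5)) gives (3,4) = 10.
Column 2 needs -2; the known cells sum to -24, so (2,2) = 22.
Column 3: 16 + (-5) + 7 + ? = -2, so (2,3) = -20.
From main diagonal, -2 − (22 + (-5) + (-2)) gives (1,1) = -17.
Anti-diagonal must total -2; the given cells sum to -15, so (1,4) = 13.

13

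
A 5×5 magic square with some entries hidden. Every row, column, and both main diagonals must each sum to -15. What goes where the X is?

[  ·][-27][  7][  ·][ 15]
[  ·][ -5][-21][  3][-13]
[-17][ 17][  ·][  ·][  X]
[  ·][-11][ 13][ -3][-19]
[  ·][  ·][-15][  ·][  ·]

9

The remaining cell in row 2 is (2,1) = -15 − (-36) = 21.
Row 4 must total -15; the given cells sum to -20, so (4,1) = 5.
Column 2: -27 + (-5) + 17 + (-11) + ? = -15, so (5,2) = 11.
Column 3 must total -15; the given cells sum to -16, so (3,3) = 1.
The remaining cell in anti-diagonal is (5,1) = -15 − 8 = -23.
Column 1 needs -15; the known cells sum to -14, so (1,1) = -1.
From main diagonal, -15 − (-1 + (-5) + 1 + (-3)) gives (5,5) = -7.
Row 1 needs -15; the known cells sum to -6, so (1,4) = -9.
From row 5, -15 − (-23 + 11 + (-15) + (-7)) gives (5,4) = 19.
Column 4 must total -15; the given cells sum to 10, so (3,4) = -25.
From column 5, -15 − (15 + (-13) + (-19) + (-7)) gives (3,5) = 9.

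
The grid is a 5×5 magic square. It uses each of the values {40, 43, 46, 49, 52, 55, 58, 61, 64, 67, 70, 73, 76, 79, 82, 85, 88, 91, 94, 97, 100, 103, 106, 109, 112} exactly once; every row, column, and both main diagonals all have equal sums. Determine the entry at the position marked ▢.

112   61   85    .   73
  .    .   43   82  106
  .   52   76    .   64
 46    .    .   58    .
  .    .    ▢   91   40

67

The 25 entries sum to 1900, so each line sums to 1900/5 = 380.
Using row 1: 112 + 61 + 85 + 73 + ? → (1,4) = 380 − 331 = 49.
Using column 4: 49 + 82 + 58 + 91 + ? → (3,4) = 380 − 280 = 100.
Using column 5: 73 + 106 + 64 + 40 + ? → (4,5) = 380 − 283 = 97.
Using main diagonal: 112 + 76 + 58 + 40 + ? → (2,2) = 380 − 286 = 94.
Using row 2: 94 + 43 + 82 + 106 + ? → (2,1) = 380 − 325 = 55.
Using row 3: 52 + 76 + 100 + 64 + ? → (3,1) = 380 − 292 = 88.
Column 1 needs 380; the known cells sum to 301, so (5,1) = 79.
The remaining cell in anti-diagonal is (4,2) = 380 − 310 = 70.
From row 4, 380 − (46 + 70 + 58 + 97) gives (4,3) = 109.
Column 2: 61 + 94 + 52 + 70 + ? = 380, so (5,2) = 103.
Column 3 must total 380; the given cells sum to 313, so (5,3) = 67.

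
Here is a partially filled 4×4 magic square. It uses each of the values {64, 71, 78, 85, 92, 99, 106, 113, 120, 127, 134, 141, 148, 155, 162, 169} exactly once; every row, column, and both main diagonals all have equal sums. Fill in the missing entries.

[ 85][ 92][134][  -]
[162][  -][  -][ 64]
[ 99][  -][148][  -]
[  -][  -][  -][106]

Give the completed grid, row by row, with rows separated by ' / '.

85 92 134 155 / 162 127 113 64 / 99 78 148 141 / 120 169 71 106

The 16 entries sum to 1864, so each line sums to 1864/4 = 466.
Row 1: 85 + 92 + 134 + ? = 466, so (1,4) = 155.
Column 1 needs 466; the known cells sum to 346, so (4,1) = 120.
From column 4, 466 − (155 + 64 + 106) gives (3,4) = 141.
From main diagonal, 466 − (85 + 148 + 106) gives (2,2) = 127.
Row 2 needs 466; the known cells sum to 353, so (2,3) = 113.
From row 3, 466 − (99 + 148 + 141) gives (3,2) = 78.
Column 2 must total 466; the given cells sum to 297, so (4,2) = 169.
The remaining cell in column 3 is (4,3) = 466 − 395 = 71.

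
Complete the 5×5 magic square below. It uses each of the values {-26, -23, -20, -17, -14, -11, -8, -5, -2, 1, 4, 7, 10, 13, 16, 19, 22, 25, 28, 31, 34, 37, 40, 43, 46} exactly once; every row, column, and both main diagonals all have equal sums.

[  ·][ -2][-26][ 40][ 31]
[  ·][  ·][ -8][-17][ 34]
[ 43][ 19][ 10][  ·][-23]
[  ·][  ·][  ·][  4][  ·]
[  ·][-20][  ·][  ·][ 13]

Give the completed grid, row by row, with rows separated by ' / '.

The 25 entries sum to 250, so each line sums to 250/5 = 50.
The remaining cell in row 1 is (1,1) = 50 − 43 = 7.
Row 3 needs 50; the known cells sum to 49, so (3,4) = 1.
Column 4 must total 50; the given cells sum to 28, so (5,4) = 22.
Column 5 needs 50; the known cells sum to 55, so (4,5) = -5.
Main diagonal must total 50; the given cells sum to 34, so (2,2) = 16.
Row 2 needs 50; the known cells sum to 25, so (2,1) = 25.
Column 2: -2 + 16 + 19 + (-20) + ? = 50, so (4,2) = 37.
The remaining cell in anti-diagonal is (5,1) = 50 − 61 = -11.
Row 5 must total 50; the given cells sum to 4, so (5,3) = 46.
Column 1 needs 50; the known cells sum to 64, so (4,1) = -14.
Using column 3: -26 + (-8) + 10 + 46 + ? → (4,3) = 50 − 22 = 28.

7 -2 -26 40 31 / 25 16 -8 -17 34 / 43 19 10 1 -23 / -14 37 28 4 -5 / -11 -20 46 22 13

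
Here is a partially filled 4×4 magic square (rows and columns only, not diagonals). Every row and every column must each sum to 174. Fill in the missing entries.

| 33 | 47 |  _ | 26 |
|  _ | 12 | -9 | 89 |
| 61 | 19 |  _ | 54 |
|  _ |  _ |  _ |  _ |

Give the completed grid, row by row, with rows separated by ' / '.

33 47 68 26 / 82 12 -9 89 / 61 19 40 54 / -2 96 75 5

Using row 1: 33 + 47 + 26 + ? → (1,3) = 174 − 106 = 68.
Row 2 must total 174; the given cells sum to 92, so (2,1) = 82.
The remaining cell in row 3 is (3,3) = 174 − 134 = 40.
Using column 1: 33 + 82 + 61 + ? → (4,1) = 174 − 176 = -2.
Column 2 must total 174; the given cells sum to 78, so (4,2) = 96.
From column 3, 174 − (68 + (-9) + 40) gives (4,3) = 75.
Using column 4: 26 + 89 + 54 + ? → (4,4) = 174 − 169 = 5.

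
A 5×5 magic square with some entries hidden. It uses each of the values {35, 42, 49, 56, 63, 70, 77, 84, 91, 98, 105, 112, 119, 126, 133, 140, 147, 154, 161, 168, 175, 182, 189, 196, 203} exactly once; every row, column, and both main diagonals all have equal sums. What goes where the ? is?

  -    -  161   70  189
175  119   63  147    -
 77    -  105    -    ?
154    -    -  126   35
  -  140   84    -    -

The 25 entries sum to 2975, so each line sums to 2975/5 = 595.
Using row 2: 175 + 119 + 63 + 147 + ? → (2,5) = 595 − 504 = 91.
Column 3: 161 + 63 + 105 + 84 + ? = 595, so (4,3) = 182.
Row 4 needs 595; the known cells sum to 497, so (4,2) = 98.
Using anti-diagonal: 189 + 147 + 105 + 98 + ? → (5,1) = 595 − 539 = 56.
Using column 1: 175 + 77 + 154 + 56 + ? → (1,1) = 595 − 462 = 133.
Main diagonal needs 595; the known cells sum to 483, so (5,5) = 112.
The remaining cell in row 1 is (1,2) = 595 − 553 = 42.
Row 5 must total 595; the given cells sum to 392, so (5,4) = 203.
The remaining cell in column 2 is (3,2) = 595 − 399 = 196.
Using column 4: 70 + 147 + 126 + 203 + ? → (3,4) = 595 − 546 = 49.
The remaining cell in column 5 is (3,5) = 595 − 427 = 168.

168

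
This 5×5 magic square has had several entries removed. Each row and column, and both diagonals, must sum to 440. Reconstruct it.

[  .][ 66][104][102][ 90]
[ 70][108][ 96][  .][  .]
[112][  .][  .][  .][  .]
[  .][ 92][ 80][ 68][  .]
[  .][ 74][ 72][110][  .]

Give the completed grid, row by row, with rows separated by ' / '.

Row 1 needs 440; the known cells sum to 362, so (1,1) = 78.
Column 2 must total 440; the given cells sum to 340, so (3,2) = 100.
Using column 3: 104 + 96 + 80 + 72 + ? → (3,3) = 440 − 352 = 88.
From main diagonal, 440 − (78 + 108 + 88 + 68) gives (5,5) = 98.
From row 5, 440 − (74 + 72 + 110 + 98) gives (5,1) = 86.
Column 1 needs 440; the known cells sum to 346, so (4,1) = 94.
From anti-diagonal, 440 − (90 + 88 + 92 + 86) gives (2,4) = 84.
The remaining cell in row 2 is (2,5) = 440 − 358 = 82.
Using row 4: 94 + 92 + 80 + 68 + ? → (4,5) = 440 − 334 = 106.
Column 4 must total 440; the given cells sum to 364, so (3,4) = 76.
Column 5: 90 + 82 + 106 + 98 + ? = 440, so (3,5) = 64.

78 66 104 102 90 / 70 108 96 84 82 / 112 100 88 76 64 / 94 92 80 68 106 / 86 74 72 110 98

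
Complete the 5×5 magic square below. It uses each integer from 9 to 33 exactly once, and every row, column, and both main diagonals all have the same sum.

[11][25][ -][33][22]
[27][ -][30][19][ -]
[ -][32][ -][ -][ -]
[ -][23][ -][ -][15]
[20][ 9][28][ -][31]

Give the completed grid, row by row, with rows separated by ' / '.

11 25 14 33 22 / 27 16 30 19 13 / 18 32 21 10 24 / 29 23 12 26 15 / 20 9 28 17 31

The entries are 9 through 33, which sum to 525, so each line sums to 525/5 = 105.
Row 1: 11 + 25 + 33 + 22 + ? = 105, so (1,3) = 14.
Row 5: 20 + 9 + 28 + 31 + ? = 105, so (5,4) = 17.
The remaining cell in column 2 is (2,2) = 105 − 89 = 16.
Anti-diagonal must total 105; the given cells sum to 84, so (3,3) = 21.
Row 2 needs 105; the known cells sum to 92, so (2,5) = 13.
Column 3 must total 105; the given cells sum to 93, so (4,3) = 12.
Column 5: 22 + 13 + 15 + 31 + ? = 105, so (3,5) = 24.
Using main diagonal: 11 + 16 + 21 + 31 + ? → (4,4) = 105 − 79 = 26.
The remaining cell in row 4 is (4,1) = 105 − 76 = 29.
From column 1, 105 − (11 + 27 + 29 + 20) gives (3,1) = 18.
The remaining cell in column 4 is (3,4) = 105 − 95 = 10.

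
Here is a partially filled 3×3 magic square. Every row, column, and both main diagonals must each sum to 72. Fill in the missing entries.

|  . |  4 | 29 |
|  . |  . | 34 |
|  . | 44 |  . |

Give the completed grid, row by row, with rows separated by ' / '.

39 4 29 / 14 24 34 / 19 44 9

Row 1: 4 + 29 + ? = 72, so (1,1) = 39.
Using column 2: 4 + 44 + ? → (2,2) = 72 − 48 = 24.
From column 3, 72 − (29 + 34) gives (3,3) = 9.
Using anti-diagonal: 29 + 24 + ? → (3,1) = 72 − 53 = 19.
From row 2, 72 − (24 + 34) gives (2,1) = 14.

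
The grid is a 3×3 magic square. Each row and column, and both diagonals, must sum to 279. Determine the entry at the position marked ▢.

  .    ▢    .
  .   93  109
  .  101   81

85

The remaining cell in row 2 is (2,1) = 279 − 202 = 77.
Row 3 needs 279; the known cells sum to 182, so (3,1) = 97.
The remaining cell in column 1 is (1,1) = 279 − 174 = 105.
From column 2, 279 − (93 + 101) gives (1,2) = 85.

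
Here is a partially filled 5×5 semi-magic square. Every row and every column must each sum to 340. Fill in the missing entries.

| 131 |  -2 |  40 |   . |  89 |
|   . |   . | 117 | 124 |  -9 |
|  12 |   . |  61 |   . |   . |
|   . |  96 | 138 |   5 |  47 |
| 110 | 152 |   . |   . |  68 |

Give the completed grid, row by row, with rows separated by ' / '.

Using row 1: 131 + (-2) + 40 + 89 + ? → (1,4) = 340 − 258 = 82.
From row 4, 340 − (96 + 138 + 5 + 47) gives (4,1) = 54.
Column 1: 131 + 12 + 54 + 110 + ? = 340, so (2,1) = 33.
Column 3: 40 + 117 + 61 + 138 + ? = 340, so (5,3) = -16.
Using column 5: 89 + (-9) + 47 + 68 + ? → (3,5) = 340 − 195 = 145.
Row 2 needs 340; the known cells sum to 265, so (2,2) = 75.
From row 5, 340 − (110 + 152 + (-16) + 68) gives (5,4) = 26.
From column 2, 340 − (-2 + 75 + 96 + 152) gives (3,2) = 19.
Using column 4: 82 + 124 + 5 + 26 + ? → (3,4) = 340 − 237 = 103.

131 -2 40 82 89 / 33 75 117 124 -9 / 12 19 61 103 145 / 54 96 138 5 47 / 110 152 -16 26 68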